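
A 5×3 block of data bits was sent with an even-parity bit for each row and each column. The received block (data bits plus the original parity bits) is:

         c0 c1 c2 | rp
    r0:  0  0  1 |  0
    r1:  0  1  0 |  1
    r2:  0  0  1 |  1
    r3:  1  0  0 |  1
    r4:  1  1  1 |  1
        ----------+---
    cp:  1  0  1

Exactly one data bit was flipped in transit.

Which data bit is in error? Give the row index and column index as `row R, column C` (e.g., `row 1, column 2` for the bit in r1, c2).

Recompute each row's even parity and compare to rp:
  r0: data parity 1, sent rp 0 → mismatch
  r1: data parity 1, sent rp 1 → ok
  r2: data parity 1, sent rp 1 → ok
  r3: data parity 1, sent rp 1 → ok
  r4: data parity 1, sent rp 1 → ok
Recompute each column's even parity and compare to cp:
  c0: data parity 0, sent cp 1 → mismatch
  c1: data parity 0, sent cp 0 → ok
  c2: data parity 1, sent cp 1 → ok
Exactly one row (r0) and one column (c0) fail → the flipped bit is at their intersection.

row 0, column 0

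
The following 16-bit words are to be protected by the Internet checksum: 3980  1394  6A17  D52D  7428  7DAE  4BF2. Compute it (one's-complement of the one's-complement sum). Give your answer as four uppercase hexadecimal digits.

One's-complement addition (fold any carry out of bit 15 back into bit 0):
  0x3980 + 0x1394 = 0x04D14
  0x4D14 + 0x6A17 = 0x0B72B
  0xB72B + 0xD52D = 0x18C58 → wrap carry → 0x8C59
  0x8C59 + 0x7428 = 0x10081 → wrap carry → 0x0082
  0x0082 + 0x7DAE = 0x07E30
  0x7E30 + 0x4BF2 = 0x0CA22
One's-complement sum = 0xCA22.
Checksum = ~0xCA22 & 0xFFFF = 0x35DD.

35DD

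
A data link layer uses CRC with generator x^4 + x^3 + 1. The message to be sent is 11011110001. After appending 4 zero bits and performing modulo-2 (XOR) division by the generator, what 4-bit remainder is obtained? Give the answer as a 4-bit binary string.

Append 4 zeros: 110111100010000. Divide by 11001 (XOR where the leading bit is 1):
  pos 0: 11011 XOR 11001 = 00010
  pos 3: 10110 XOR 11001 = 01111
  pos 4: 11110 XOR 11001 = 00111
  pos 6: 11101 XOR 11001 = 00100
  pos 8: 10000 XOR 11001 = 01001
  pos 9: 10010 XOR 11001 = 01011
  pos 10: 10110 XOR 11001 = 01111
Remainder (last 4 bits) = 1111. This is the CRC / FCS.

1111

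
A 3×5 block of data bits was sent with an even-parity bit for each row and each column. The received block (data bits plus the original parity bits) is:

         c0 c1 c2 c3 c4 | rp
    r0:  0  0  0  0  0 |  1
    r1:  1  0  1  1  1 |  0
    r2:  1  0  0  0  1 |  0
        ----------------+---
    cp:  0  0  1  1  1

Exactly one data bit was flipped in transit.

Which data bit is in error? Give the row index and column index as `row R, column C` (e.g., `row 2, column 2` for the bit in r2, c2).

Recompute each row's even parity and compare to rp:
  r0: data parity 0, sent rp 1 → mismatch
  r1: data parity 0, sent rp 0 → ok
  r2: data parity 0, sent rp 0 → ok
Recompute each column's even parity and compare to cp:
  c0: data parity 0, sent cp 0 → ok
  c1: data parity 0, sent cp 0 → ok
  c2: data parity 1, sent cp 1 → ok
  c3: data parity 1, sent cp 1 → ok
  c4: data parity 0, sent cp 1 → mismatch
Exactly one row (r0) and one column (c4) fail → the flipped bit is at their intersection.

row 0, column 4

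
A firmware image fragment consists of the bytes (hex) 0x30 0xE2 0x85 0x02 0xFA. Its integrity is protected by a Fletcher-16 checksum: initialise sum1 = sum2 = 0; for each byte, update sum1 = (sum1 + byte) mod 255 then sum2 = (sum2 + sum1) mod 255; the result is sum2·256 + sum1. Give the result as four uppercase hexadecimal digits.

0C95

Running sums (mod 255):
  after byte 0 (0x30): sum1=48, sum2=48
  after byte 1 (0xE2): sum1=19, sum2=67
  after byte 2 (0x85): sum1=152, sum2=219
  after byte 3 (0x02): sum1=154, sum2=118
  after byte 4 (0xFA): sum1=149, sum2=12
Checksum = sum2·256 + sum1 = 12·256 + 149 = 3221 = 0x0C95.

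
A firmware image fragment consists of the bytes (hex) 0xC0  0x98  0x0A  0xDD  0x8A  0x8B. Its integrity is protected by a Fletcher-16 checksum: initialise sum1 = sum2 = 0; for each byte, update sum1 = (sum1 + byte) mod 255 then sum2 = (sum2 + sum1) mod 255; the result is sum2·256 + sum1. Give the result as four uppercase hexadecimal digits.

Running sums (mod 255):
  after byte 0 (0xC0): sum1=192, sum2=192
  after byte 1 (0x98): sum1=89, sum2=26
  after byte 2 (0x0A): sum1=99, sum2=125
  after byte 3 (0xDD): sum1=65, sum2=190
  after byte 4 (0x8A): sum1=203, sum2=138
  after byte 5 (0x8B): sum1=87, sum2=225
Checksum = sum2·256 + sum1 = 225·256 + 87 = 57687 = 0xE157.

E157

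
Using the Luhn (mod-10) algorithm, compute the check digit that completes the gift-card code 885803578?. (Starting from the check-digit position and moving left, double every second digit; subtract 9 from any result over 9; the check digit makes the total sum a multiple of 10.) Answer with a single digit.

8

Partial digits right→left: 8 7 5 3 0 8 5 8 8
Double every second digit counting from the check-digit position (so the 1st, 3rd, 5th, ... of the partial from the right).
  doubled (with −9 where >9): 7 1 0 1 7 → sum 16
  kept as-is: 7 3 8 8 → sum 26
Total = 16 + 26 = 42.
Check digit = (10 − (42 mod 10)) mod 10 = 8.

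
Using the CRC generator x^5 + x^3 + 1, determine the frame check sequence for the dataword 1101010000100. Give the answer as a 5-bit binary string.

Append 5 zeros: 110101000010000000. Divide by 101001 (XOR where the leading bit is 1):
  pos 0: 110101 XOR 101001 = 011100
  pos 1: 111000 XOR 101001 = 010001
  pos 2: 100010 XOR 101001 = 001011
  pos 4: 101100 XOR 101001 = 000101
  pos 7: 101100 XOR 101001 = 000101
  pos 10: 101000 XOR 101001 = 000001
Remainder (last 5 bits) = 00100. This is the CRC / FCS.

00100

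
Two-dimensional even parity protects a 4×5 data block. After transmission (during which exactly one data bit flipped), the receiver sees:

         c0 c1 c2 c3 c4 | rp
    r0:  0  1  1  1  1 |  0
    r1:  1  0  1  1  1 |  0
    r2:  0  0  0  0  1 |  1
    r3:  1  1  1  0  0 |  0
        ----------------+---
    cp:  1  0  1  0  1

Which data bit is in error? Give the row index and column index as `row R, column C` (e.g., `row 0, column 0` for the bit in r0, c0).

row 3, column 0

Recompute each row's even parity and compare to rp:
  r0: data parity 0, sent rp 0 → ok
  r1: data parity 0, sent rp 0 → ok
  r2: data parity 1, sent rp 1 → ok
  r3: data parity 1, sent rp 0 → mismatch
Recompute each column's even parity and compare to cp:
  c0: data parity 0, sent cp 1 → mismatch
  c1: data parity 0, sent cp 0 → ok
  c2: data parity 1, sent cp 1 → ok
  c3: data parity 0, sent cp 0 → ok
  c4: data parity 1, sent cp 1 → ok
Exactly one row (r3) and one column (c0) fail → the flipped bit is at their intersection.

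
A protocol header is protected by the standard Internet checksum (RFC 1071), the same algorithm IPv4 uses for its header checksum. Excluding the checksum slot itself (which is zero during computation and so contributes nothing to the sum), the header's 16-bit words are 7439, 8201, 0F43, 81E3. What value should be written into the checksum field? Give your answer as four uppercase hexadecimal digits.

One's-complement addition (fold any carry out of bit 15 back into bit 0):
  0x7439 + 0x8201 = 0x0F63A
  0xF63A + 0x0F43 = 0x1057D → wrap carry → 0x057E
  0x057E + 0x81E3 = 0x08761
One's-complement sum = 0x8761.
Checksum = ~0x8761 & 0xFFFF = 0x789E.

789E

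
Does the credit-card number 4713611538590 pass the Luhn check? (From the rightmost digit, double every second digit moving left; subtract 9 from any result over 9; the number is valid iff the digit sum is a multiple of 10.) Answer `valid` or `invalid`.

From the right, keep odd positions and double even positions (subtract 9 from any doubled value over 9):
  doubled (positions 2,4,...): 9 7 1 2 6 5 → sum 30
  kept (positions 1,3,...): 0 5 3 1 6 1 4 → sum 20
Total = 50.
50 mod 10 = 0, so the number is valid.

valid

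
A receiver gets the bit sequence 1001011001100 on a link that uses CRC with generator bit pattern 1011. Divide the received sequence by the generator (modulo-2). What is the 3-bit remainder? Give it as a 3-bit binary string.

000

Modulo-2 division of 1001011001100 by 1011:
  pos 0: 1001 XOR 1011 = 0010
  pos 2: 1001 XOR 1011 = 0010
  pos 4: 1010 XOR 1011 = 0001
  pos 7: 1011 XOR 1011 = 0000
Remainder = 000 (zero — the frame passes the CRC check).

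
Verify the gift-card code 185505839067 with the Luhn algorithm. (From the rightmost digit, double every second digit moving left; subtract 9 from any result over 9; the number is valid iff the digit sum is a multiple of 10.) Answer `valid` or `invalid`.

valid

From the right, keep odd positions and double even positions (subtract 9 from any doubled value over 9):
  doubled (positions 2,4,...): 3 9 7 0 1 2 → sum 22
  kept (positions 1,3,...): 7 0 3 5 5 8 → sum 28
Total = 50.
50 mod 10 = 0, so the number is valid.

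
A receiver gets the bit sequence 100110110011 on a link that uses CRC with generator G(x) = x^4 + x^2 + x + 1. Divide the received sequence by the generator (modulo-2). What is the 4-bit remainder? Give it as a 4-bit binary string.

Modulo-2 division of 100110110011 by 10111:
  pos 0: 10011 XOR 10111 = 00100
  pos 2: 10001 XOR 10111 = 00110
  pos 4: 11010 XOR 10111 = 01101
  pos 5: 11010 XOR 10111 = 01101
  pos 6: 11011 XOR 10111 = 01100
  pos 7: 11001 XOR 10111 = 01110
Remainder = 1110 (nonzero — an error is detected).

1110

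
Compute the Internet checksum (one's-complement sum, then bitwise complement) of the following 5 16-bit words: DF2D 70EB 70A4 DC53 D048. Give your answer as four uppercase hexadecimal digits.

One's-complement addition (fold any carry out of bit 15 back into bit 0):
  0xDF2D + 0x70EB = 0x15018 → wrap carry → 0x5019
  0x5019 + 0x70A4 = 0x0C0BD
  0xC0BD + 0xDC53 = 0x19D10 → wrap carry → 0x9D11
  0x9D11 + 0xD048 = 0x16D59 → wrap carry → 0x6D5A
One's-complement sum = 0x6D5A.
Checksum = ~0x6D5A & 0xFFFF = 0x92A5.

92A5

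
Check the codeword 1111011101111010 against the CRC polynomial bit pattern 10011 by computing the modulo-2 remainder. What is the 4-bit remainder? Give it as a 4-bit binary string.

0001

Modulo-2 division of 1111011101111010 by 10011:
  pos 0: 11110 XOR 10011 = 01101
  pos 1: 11011 XOR 10011 = 01000
  pos 2: 10001 XOR 10011 = 00010
  pos 5: 10101 XOR 10011 = 00110
  pos 7: 11011 XOR 10011 = 01000
  pos 8: 10001 XOR 10011 = 00010
  pos 11: 10010 XOR 10011 = 00001
Remainder = 0001 (nonzero — an error is detected).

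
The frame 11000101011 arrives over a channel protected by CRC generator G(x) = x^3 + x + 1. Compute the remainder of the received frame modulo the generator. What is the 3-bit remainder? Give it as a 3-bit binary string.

Modulo-2 division of 11000101011 by 1011:
  pos 0: 1100 XOR 1011 = 0111
  pos 1: 1110 XOR 1011 = 0101
  pos 2: 1011 XOR 1011 = 0000
  pos 7: 1011 XOR 1011 = 0000
Remainder = 000 (zero — the frame passes the CRC check).

000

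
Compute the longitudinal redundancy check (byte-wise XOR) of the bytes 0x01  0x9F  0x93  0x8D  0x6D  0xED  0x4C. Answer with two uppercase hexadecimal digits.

4C

XOR the bytes together:
  start with 0x01
  0x01 ⊕ 0x9F = 0x9E
  0x9E ⊕ 0x93 = 0x0D
  0x0D ⊕ 0x8D = 0x80
  0x80 ⊕ 0x6D = 0xED
  0xED ⊕ 0xED = 0x00
  0x00 ⊕ 0x4C = 0x4C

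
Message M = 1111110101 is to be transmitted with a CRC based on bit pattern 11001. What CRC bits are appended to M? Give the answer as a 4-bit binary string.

1111

Append 4 zeros: 11111101010000. Divide by 11001 (XOR where the leading bit is 1):
  pos 0: 11111 XOR 11001 = 00110
  pos 2: 11010 XOR 11001 = 00011
  pos 5: 11101 XOR 11001 = 00100
  pos 7: 10000 XOR 11001 = 01001
  pos 8: 10010 XOR 11001 = 01011
  pos 9: 10110 XOR 11001 = 01111
Remainder (last 4 bits) = 1111. This is the CRC / FCS.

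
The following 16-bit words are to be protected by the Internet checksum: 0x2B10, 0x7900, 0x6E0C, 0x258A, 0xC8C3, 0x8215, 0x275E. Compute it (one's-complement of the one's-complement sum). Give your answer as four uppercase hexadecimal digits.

One's-complement addition (fold any carry out of bit 15 back into bit 0):
  0x2B10 + 0x7900 = 0x0A410
  0xA410 + 0x6E0C = 0x1121C → wrap carry → 0x121D
  0x121D + 0x258A = 0x037A7
  0x37A7 + 0xC8C3 = 0x1006A → wrap carry → 0x006B
  0x006B + 0x8215 = 0x08280
  0x8280 + 0x275E = 0x0A9DE
One's-complement sum = 0xA9DE.
Checksum = ~0xA9DE & 0xFFFF = 0x5621.

5621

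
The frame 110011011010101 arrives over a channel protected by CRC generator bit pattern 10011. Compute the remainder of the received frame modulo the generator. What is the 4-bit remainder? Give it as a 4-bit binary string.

1000

Modulo-2 division of 110011011010101 by 10011:
  pos 0: 11001 XOR 10011 = 01010
  pos 1: 10101 XOR 10011 = 00110
  pos 3: 11001 XOR 10011 = 01010
  pos 4: 10101 XOR 10011 = 00110
  pos 6: 11001 XOR 10011 = 01010
  pos 7: 10100 XOR 10011 = 00111
  pos 9: 11110 XOR 10011 = 01101
  pos 10: 11011 XOR 10011 = 01000
Remainder = 1000 (nonzero — an error is detected).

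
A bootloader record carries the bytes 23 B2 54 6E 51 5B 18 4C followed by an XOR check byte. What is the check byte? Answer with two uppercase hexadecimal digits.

F5

XOR the bytes together:
  start with 0x23
  0x23 ⊕ 0xB2 = 0x91
  0x91 ⊕ 0x54 = 0xC5
  0xC5 ⊕ 0x6E = 0xAB
  0xAB ⊕ 0x51 = 0xFA
  0xFA ⊕ 0x5B = 0xA1
  0xA1 ⊕ 0x18 = 0xB9
  0xB9 ⊕ 0x4C = 0xF5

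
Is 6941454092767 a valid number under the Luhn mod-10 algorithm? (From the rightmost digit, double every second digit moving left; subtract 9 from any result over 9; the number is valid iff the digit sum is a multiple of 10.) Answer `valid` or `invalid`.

valid

From the right, keep odd positions and double even positions (subtract 9 from any doubled value over 9):
  doubled (positions 2,4,...): 3 4 0 1 2 9 → sum 19
  kept (positions 1,3,...): 7 7 9 4 4 4 6 → sum 41
Total = 60.
60 mod 10 = 0, so the number is valid.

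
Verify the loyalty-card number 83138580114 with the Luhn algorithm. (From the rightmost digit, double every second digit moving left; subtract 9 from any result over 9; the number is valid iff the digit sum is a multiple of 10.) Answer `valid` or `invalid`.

invalid

From the right, keep odd positions and double even positions (subtract 9 from any doubled value over 9):
  doubled (positions 2,4,...): 2 0 1 6 6 → sum 15
  kept (positions 1,3,...): 4 1 8 8 1 8 → sum 30
Total = 45.
45 mod 10 = 5, so the number is invalid.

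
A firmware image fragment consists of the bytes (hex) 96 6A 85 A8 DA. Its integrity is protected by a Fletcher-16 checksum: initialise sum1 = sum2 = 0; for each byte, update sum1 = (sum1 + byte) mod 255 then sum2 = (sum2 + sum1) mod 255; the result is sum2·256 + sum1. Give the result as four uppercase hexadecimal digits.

570A

Running sums (mod 255):
  after byte 0 (96): sum1=150, sum2=150
  after byte 1 (6A): sum1=1, sum2=151
  after byte 2 (85): sum1=134, sum2=30
  after byte 3 (A8): sum1=47, sum2=77
  after byte 4 (DA): sum1=10, sum2=87
Checksum = sum2·256 + sum1 = 87·256 + 10 = 22282 = 0x570A.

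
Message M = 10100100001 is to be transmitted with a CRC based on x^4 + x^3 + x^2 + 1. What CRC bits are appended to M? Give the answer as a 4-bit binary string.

Append 4 zeros: 101001000010000. Divide by 11101 (XOR where the leading bit is 1):
  pos 0: 10100 XOR 11101 = 01001
  pos 1: 10011 XOR 11101 = 01110
  pos 2: 11100 XOR 11101 = 00001
  pos 6: 10001 XOR 11101 = 01100
  pos 7: 11000 XOR 11101 = 00101
  pos 9: 10100 XOR 11101 = 01001
  pos 10: 10010 XOR 11101 = 01111
Remainder (last 4 bits) = 1111. This is the CRC / FCS.

1111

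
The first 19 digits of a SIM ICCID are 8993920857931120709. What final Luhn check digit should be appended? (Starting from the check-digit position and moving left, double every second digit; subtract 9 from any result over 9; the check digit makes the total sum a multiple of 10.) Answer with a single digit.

2

Partial digits right→left: 9 0 7 0 2 1 1 3 9 7 5 8 0 2 9 3 9 9 8
Double every second digit counting from the check-digit position (so the 1st, 3rd, 5th, ... of the partial from the right).
  doubled (with −9 where >9): 9 5 4 2 9 1 0 9 9 7 → sum 55
  kept as-is: 0 0 1 3 7 8 2 3 9 → sum 33
Total = 55 + 33 = 88.
Check digit = (10 − (88 mod 10)) mod 10 = 2.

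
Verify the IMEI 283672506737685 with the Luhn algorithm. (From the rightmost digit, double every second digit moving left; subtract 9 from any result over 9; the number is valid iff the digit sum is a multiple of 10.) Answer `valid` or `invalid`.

From the right, keep odd positions and double even positions (subtract 9 from any doubled value over 9):
  doubled (positions 2,4,...): 7 5 5 0 4 3 7 → sum 31
  kept (positions 1,3,...): 5 6 3 6 5 7 3 2 → sum 37
Total = 68.
68 mod 10 = 8, so the number is invalid.

invalid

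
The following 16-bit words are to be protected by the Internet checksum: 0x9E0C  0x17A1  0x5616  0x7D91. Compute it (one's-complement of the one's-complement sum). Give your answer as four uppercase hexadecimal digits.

76AA

One's-complement addition (fold any carry out of bit 15 back into bit 0):
  0x9E0C + 0x17A1 = 0x0B5AD
  0xB5AD + 0x5616 = 0x10BC3 → wrap carry → 0x0BC4
  0x0BC4 + 0x7D91 = 0x08955
One's-complement sum = 0x8955.
Checksum = ~0x8955 & 0xFFFF = 0x76AA.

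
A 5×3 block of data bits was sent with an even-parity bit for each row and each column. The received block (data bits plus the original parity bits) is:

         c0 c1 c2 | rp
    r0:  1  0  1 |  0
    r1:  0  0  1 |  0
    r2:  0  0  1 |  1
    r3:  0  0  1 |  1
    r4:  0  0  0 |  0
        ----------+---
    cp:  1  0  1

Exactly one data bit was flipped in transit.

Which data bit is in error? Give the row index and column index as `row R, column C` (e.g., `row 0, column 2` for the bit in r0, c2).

Recompute each row's even parity and compare to rp:
  r0: data parity 0, sent rp 0 → ok
  r1: data parity 1, sent rp 0 → mismatch
  r2: data parity 1, sent rp 1 → ok
  r3: data parity 1, sent rp 1 → ok
  r4: data parity 0, sent rp 0 → ok
Recompute each column's even parity and compare to cp:
  c0: data parity 1, sent cp 1 → ok
  c1: data parity 0, sent cp 0 → ok
  c2: data parity 0, sent cp 1 → mismatch
Exactly one row (r1) and one column (c2) fail → the flipped bit is at their intersection.

row 1, column 2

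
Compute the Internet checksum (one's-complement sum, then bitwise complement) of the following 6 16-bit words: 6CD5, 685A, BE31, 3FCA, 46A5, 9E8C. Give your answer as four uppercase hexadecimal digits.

47A2

One's-complement addition (fold any carry out of bit 15 back into bit 0):
  0x6CD5 + 0x685A = 0x0D52F
  0xD52F + 0xBE31 = 0x19360 → wrap carry → 0x9361
  0x9361 + 0x3FCA = 0x0D32B
  0xD32B + 0x46A5 = 0x119D0 → wrap carry → 0x19D1
  0x19D1 + 0x9E8C = 0x0B85D
One's-complement sum = 0xB85D.
Checksum = ~0xB85D & 0xFFFF = 0x47A2.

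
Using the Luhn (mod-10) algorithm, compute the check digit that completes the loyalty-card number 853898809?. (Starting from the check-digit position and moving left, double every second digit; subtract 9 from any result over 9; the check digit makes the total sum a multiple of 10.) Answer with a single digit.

Partial digits right→left: 9 0 8 8 9 8 3 5 8
Double every second digit counting from the check-digit position (so the 1st, 3rd, 5th, ... of the partial from the right).
  doubled (with −9 where >9): 9 7 9 6 7 → sum 38
  kept as-is: 0 8 8 5 → sum 21
Total = 38 + 21 = 59.
Check digit = (10 − (59 mod 10)) mod 10 = 1.

1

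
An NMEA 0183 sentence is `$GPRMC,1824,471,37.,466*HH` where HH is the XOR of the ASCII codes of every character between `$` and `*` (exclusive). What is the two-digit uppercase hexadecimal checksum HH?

68

XOR the ASCII codes of the payload characters:
  'G' = 0x47 → acc = 0x47
  'P' = 0x50 → acc = 0x17
  'R' = 0x52 → acc = 0x45
  'M' = 0x4D → acc = 0x08
  'C' = 0x43 → acc = 0x4B
  ',' = 0x2C → acc = 0x67
  '1' = 0x31 → acc = 0x56
  '8' = 0x38 → acc = 0x6E
  '2' = 0x32 → acc = 0x5C
  '4' = 0x34 → acc = 0x68
  ',' = 0x2C → acc = 0x44
  '4' = 0x34 → acc = 0x70
  '7' = 0x37 → acc = 0x47
  '1' = 0x31 → acc = 0x76
  ',' = 0x2C → acc = 0x5A
  '3' = 0x33 → acc = 0x69
  '7' = 0x37 → acc = 0x5E
  '.' = 0x2E → acc = 0x70
  ',' = 0x2C → acc = 0x5C
  '4' = 0x34 → acc = 0x68
  '6' = 0x36 → acc = 0x5E
  '6' = 0x36 → acc = 0x68
Checksum = 0x68.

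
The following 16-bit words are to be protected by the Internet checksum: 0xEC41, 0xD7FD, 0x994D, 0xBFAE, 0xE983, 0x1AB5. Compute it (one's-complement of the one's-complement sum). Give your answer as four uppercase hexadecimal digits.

DE8A

One's-complement addition (fold any carry out of bit 15 back into bit 0):
  0xEC41 + 0xD7FD = 0x1C43E → wrap carry → 0xC43F
  0xC43F + 0x994D = 0x15D8C → wrap carry → 0x5D8D
  0x5D8D + 0xBFAE = 0x11D3B → wrap carry → 0x1D3C
  0x1D3C + 0xE983 = 0x106BF → wrap carry → 0x06C0
  0x06C0 + 0x1AB5 = 0x02175
One's-complement sum = 0x2175.
Checksum = ~0x2175 & 0xFFFF = 0xDE8A.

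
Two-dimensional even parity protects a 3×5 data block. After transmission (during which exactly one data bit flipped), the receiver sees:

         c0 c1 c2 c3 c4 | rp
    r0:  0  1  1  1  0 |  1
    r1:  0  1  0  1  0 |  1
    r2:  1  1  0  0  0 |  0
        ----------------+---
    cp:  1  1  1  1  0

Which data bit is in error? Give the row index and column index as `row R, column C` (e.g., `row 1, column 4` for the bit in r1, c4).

Recompute each row's even parity and compare to rp:
  r0: data parity 1, sent rp 1 → ok
  r1: data parity 0, sent rp 1 → mismatch
  r2: data parity 0, sent rp 0 → ok
Recompute each column's even parity and compare to cp:
  c0: data parity 1, sent cp 1 → ok
  c1: data parity 1, sent cp 1 → ok
  c2: data parity 1, sent cp 1 → ok
  c3: data parity 0, sent cp 1 → mismatch
  c4: data parity 0, sent cp 0 → ok
Exactly one row (r1) and one column (c3) fail → the flipped bit is at their intersection.

row 1, column 3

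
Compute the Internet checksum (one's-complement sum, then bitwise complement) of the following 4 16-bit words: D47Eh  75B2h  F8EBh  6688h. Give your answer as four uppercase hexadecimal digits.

565A

One's-complement addition (fold any carry out of bit 15 back into bit 0):
  0xD47E + 0x75B2 = 0x14A30 → wrap carry → 0x4A31
  0x4A31 + 0xF8EB = 0x1431C → wrap carry → 0x431D
  0x431D + 0x6688 = 0x0A9A5
One's-complement sum = 0xA9A5.
Checksum = ~0xA9A5 & 0xFFFF = 0x565A.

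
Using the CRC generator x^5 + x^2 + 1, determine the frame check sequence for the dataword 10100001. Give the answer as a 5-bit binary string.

Append 5 zeros: 1010000100000. Divide by 100101 (XOR where the leading bit is 1):
  pos 0: 101000 XOR 100101 = 001101
  pos 2: 110101 XOR 100101 = 010000
  pos 3: 100000 XOR 100101 = 000101
  pos 6: 101000 XOR 100101 = 001101
Remainder (last 5 bits) = 11010. This is the CRC / FCS.

11010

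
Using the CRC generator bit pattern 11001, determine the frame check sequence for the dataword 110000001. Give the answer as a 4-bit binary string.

Append 4 zeros: 1100000010000. Divide by 11001 (XOR where the leading bit is 1):
  pos 0: 11000 XOR 11001 = 00001
  pos 4: 10001 XOR 11001 = 01000
  pos 5: 10000 XOR 11001 = 01001
  pos 6: 10010 XOR 11001 = 01011
  pos 7: 10110 XOR 11001 = 01111
  pos 8: 11110 XOR 11001 = 00111
Remainder (last 4 bits) = 0111. This is the CRC / FCS.

0111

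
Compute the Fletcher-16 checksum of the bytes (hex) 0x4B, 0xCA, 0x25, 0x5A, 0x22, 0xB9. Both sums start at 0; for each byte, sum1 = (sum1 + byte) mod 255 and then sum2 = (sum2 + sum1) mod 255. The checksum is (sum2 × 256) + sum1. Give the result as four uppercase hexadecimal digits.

5B71

Running sums (mod 255):
  after byte 0 (0x4B): sum1=75, sum2=75
  after byte 1 (0xCA): sum1=22, sum2=97
  after byte 2 (0x25): sum1=59, sum2=156
  after byte 3 (0x5A): sum1=149, sum2=50
  after byte 4 (0x22): sum1=183, sum2=233
  after byte 5 (0xB9): sum1=113, sum2=91
Checksum = sum2·256 + sum1 = 91·256 + 113 = 23409 = 0x5B71.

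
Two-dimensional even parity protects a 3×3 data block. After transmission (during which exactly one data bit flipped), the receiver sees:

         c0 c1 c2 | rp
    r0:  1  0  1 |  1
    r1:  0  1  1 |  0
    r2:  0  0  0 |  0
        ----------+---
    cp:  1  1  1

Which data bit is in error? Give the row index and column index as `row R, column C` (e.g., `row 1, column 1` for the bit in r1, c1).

row 0, column 2

Recompute each row's even parity and compare to rp:
  r0: data parity 0, sent rp 1 → mismatch
  r1: data parity 0, sent rp 0 → ok
  r2: data parity 0, sent rp 0 → ok
Recompute each column's even parity and compare to cp:
  c0: data parity 1, sent cp 1 → ok
  c1: data parity 1, sent cp 1 → ok
  c2: data parity 0, sent cp 1 → mismatch
Exactly one row (r0) and one column (c2) fail → the flipped bit is at their intersection.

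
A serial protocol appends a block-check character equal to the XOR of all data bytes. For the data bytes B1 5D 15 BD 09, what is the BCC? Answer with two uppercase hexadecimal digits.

4D

XOR the bytes together:
  start with 0xB1
  0xB1 ⊕ 0x5D = 0xEC
  0xEC ⊕ 0x15 = 0xF9
  0xF9 ⊕ 0xBD = 0x44
  0x44 ⊕ 0x09 = 0x4D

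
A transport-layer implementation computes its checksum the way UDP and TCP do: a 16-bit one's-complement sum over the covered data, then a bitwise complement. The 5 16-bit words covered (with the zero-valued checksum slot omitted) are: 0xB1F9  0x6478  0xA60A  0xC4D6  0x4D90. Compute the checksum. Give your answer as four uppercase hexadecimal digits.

311C

One's-complement addition (fold any carry out of bit 15 back into bit 0):
  0xB1F9 + 0x6478 = 0x11671 → wrap carry → 0x1672
  0x1672 + 0xA60A = 0x0BC7C
  0xBC7C + 0xC4D6 = 0x18152 → wrap carry → 0x8153
  0x8153 + 0x4D90 = 0x0CEE3
One's-complement sum = 0xCEE3.
Checksum = ~0xCEE3 & 0xFFFF = 0x311C.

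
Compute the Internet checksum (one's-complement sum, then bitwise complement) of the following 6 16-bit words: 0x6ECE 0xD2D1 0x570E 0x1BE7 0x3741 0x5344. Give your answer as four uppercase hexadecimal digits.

C0E4

One's-complement addition (fold any carry out of bit 15 back into bit 0):
  0x6ECE + 0xD2D1 = 0x1419F → wrap carry → 0x41A0
  0x41A0 + 0x570E = 0x098AE
  0x98AE + 0x1BE7 = 0x0B495
  0xB495 + 0x3741 = 0x0EBD6
  0xEBD6 + 0x5344 = 0x13F1A → wrap carry → 0x3F1B
One's-complement sum = 0x3F1B.
Checksum = ~0x3F1B & 0xFFFF = 0xC0E4.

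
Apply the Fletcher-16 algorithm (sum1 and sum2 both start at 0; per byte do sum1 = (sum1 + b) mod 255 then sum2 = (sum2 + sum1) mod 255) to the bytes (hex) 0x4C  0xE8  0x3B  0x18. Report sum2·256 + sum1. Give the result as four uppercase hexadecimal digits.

7A88

Running sums (mod 255):
  after byte 0 (0x4C): sum1=76, sum2=76
  after byte 1 (0xE8): sum1=53, sum2=129
  after byte 2 (0x3B): sum1=112, sum2=241
  after byte 3 (0x18): sum1=136, sum2=122
Checksum = sum2·256 + sum1 = 122·256 + 136 = 31368 = 0x7A88.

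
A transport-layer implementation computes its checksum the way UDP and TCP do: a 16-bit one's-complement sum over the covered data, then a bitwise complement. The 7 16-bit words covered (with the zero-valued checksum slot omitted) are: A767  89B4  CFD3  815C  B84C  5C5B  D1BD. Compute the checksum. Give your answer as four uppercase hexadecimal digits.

One's-complement addition (fold any carry out of bit 15 back into bit 0):
  0xA767 + 0x89B4 = 0x1311B → wrap carry → 0x311C
  0x311C + 0xCFD3 = 0x100EF → wrap carry → 0x00F0
  0x00F0 + 0x815C = 0x0824C
  0x824C + 0xB84C = 0x13A98 → wrap carry → 0x3A99
  0x3A99 + 0x5C5B = 0x096F4
  0x96F4 + 0xD1BD = 0x168B1 → wrap carry → 0x68B2
One's-complement sum = 0x68B2.
Checksum = ~0x68B2 & 0xFFFF = 0x974D.

974D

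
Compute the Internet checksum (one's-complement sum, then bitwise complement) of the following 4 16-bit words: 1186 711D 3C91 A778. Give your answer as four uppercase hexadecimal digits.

One's-complement addition (fold any carry out of bit 15 back into bit 0):
  0x1186 + 0x711D = 0x082A3
  0x82A3 + 0x3C91 = 0x0BF34
  0xBF34 + 0xA778 = 0x166AC → wrap carry → 0x66AD
One's-complement sum = 0x66AD.
Checksum = ~0x66AD & 0xFFFF = 0x9952.

9952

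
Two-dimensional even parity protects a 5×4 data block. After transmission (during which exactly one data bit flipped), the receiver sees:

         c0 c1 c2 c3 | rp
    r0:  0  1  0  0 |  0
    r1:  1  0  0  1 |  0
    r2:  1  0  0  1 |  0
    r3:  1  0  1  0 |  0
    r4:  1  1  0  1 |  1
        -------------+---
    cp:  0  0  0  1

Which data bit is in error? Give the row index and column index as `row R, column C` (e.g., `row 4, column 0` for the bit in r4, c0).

row 0, column 2

Recompute each row's even parity and compare to rp:
  r0: data parity 1, sent rp 0 → mismatch
  r1: data parity 0, sent rp 0 → ok
  r2: data parity 0, sent rp 0 → ok
  r3: data parity 0, sent rp 0 → ok
  r4: data parity 1, sent rp 1 → ok
Recompute each column's even parity and compare to cp:
  c0: data parity 0, sent cp 0 → ok
  c1: data parity 0, sent cp 0 → ok
  c2: data parity 1, sent cp 0 → mismatch
  c3: data parity 1, sent cp 1 → ok
Exactly one row (r0) and one column (c2) fail → the flipped bit is at their intersection.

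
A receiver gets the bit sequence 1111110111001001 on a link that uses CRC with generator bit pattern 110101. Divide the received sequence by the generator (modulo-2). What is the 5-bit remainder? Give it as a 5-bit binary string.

Modulo-2 division of 1111110111001001 by 110101:
  pos 0: 111111 XOR 110101 = 001010
  pos 2: 101001 XOR 110101 = 011100
  pos 3: 111001 XOR 110101 = 001100
  pos 5: 110010 XOR 110101 = 000111
  pos 8: 111010 XOR 110101 = 001111
  pos 10: 111101 XOR 110101 = 001000
Remainder = 01000 (nonzero — an error is detected).

01000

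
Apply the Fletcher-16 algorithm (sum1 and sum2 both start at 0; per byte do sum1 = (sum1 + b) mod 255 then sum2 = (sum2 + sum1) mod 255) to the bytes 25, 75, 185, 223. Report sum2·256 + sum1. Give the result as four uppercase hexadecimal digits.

Running sums (mod 255):
  after byte 0 (25): sum1=25, sum2=25
  after byte 1 (75): sum1=100, sum2=125
  after byte 2 (185): sum1=30, sum2=155
  after byte 3 (223): sum1=253, sum2=153
Checksum = sum2·256 + sum1 = 153·256 + 253 = 39421 = 0x99FD.

99FD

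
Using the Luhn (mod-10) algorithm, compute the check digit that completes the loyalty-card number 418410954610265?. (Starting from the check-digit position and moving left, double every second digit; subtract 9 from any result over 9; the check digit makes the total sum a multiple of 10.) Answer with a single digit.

7

Partial digits right→left: 5 6 2 0 1 6 4 5 9 0 1 4 8 1 4
Double every second digit counting from the check-digit position (so the 1st, 3rd, 5th, ... of the partial from the right).
  doubled (with −9 where >9): 1 4 2 8 9 2 7 8 → sum 41
  kept as-is: 6 0 6 5 0 4 1 → sum 22
Total = 41 + 22 = 63.
Check digit = (10 − (63 mod 10)) mod 10 = 7.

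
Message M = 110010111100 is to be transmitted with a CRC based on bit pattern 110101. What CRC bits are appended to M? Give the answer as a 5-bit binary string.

11100

Append 5 zeros: 11001011110000000. Divide by 110101 (XOR where the leading bit is 1):
  pos 0: 110010 XOR 110101 = 000111
  pos 3: 111111 XOR 110101 = 001010
  pos 5: 101010 XOR 110101 = 011111
  pos 6: 111110 XOR 110101 = 001011
  pos 8: 101100 XOR 110101 = 011001
  pos 9: 110010 XOR 110101 = 000111
Remainder (last 5 bits) = 11100. This is the CRC / FCS.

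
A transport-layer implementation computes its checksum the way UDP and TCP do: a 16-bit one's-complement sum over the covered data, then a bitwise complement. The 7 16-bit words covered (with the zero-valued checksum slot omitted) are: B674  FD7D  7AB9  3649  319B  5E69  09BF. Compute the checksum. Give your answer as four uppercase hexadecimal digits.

0147

One's-complement addition (fold any carry out of bit 15 back into bit 0):
  0xB674 + 0xFD7D = 0x1B3F1 → wrap carry → 0xB3F2
  0xB3F2 + 0x7AB9 = 0x12EAB → wrap carry → 0x2EAC
  0x2EAC + 0x3649 = 0x064F5
  0x64F5 + 0x319B = 0x09690
  0x9690 + 0x5E69 = 0x0F4F9
  0xF4F9 + 0x09BF = 0x0FEB8
One's-complement sum = 0xFEB8.
Checksum = ~0xFEB8 & 0xFFFF = 0x0147.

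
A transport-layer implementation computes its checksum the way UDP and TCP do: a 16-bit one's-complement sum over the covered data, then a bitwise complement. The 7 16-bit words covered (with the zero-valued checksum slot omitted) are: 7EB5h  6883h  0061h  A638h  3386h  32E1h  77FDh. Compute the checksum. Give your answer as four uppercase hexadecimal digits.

93C8

One's-complement addition (fold any carry out of bit 15 back into bit 0):
  0x7EB5 + 0x6883 = 0x0E738
  0xE738 + 0x0061 = 0x0E799
  0xE799 + 0xA638 = 0x18DD1 → wrap carry → 0x8DD2
  0x8DD2 + 0x3386 = 0x0C158
  0xC158 + 0x32E1 = 0x0F439
  0xF439 + 0x77FD = 0x16C36 → wrap carry → 0x6C37
One's-complement sum = 0x6C37.
Checksum = ~0x6C37 & 0xFFFF = 0x93C8.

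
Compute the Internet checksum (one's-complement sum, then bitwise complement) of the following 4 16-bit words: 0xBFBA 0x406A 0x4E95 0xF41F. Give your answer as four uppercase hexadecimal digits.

BD25

One's-complement addition (fold any carry out of bit 15 back into bit 0):
  0xBFBA + 0x406A = 0x10024 → wrap carry → 0x0025
  0x0025 + 0x4E95 = 0x04EBA
  0x4EBA + 0xF41F = 0x142D9 → wrap carry → 0x42DA
One's-complement sum = 0x42DA.
Checksum = ~0x42DA & 0xFFFF = 0xBD25.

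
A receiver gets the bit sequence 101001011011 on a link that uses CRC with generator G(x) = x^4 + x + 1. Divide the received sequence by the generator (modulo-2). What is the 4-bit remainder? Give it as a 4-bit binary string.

0000

Modulo-2 division of 101001011011 by 10011:
  pos 0: 10100 XOR 10011 = 00111
  pos 2: 11110 XOR 10011 = 01101
  pos 3: 11011 XOR 10011 = 01000
  pos 4: 10001 XOR 10011 = 00010
  pos 7: 10011 XOR 10011 = 00000
Remainder = 0000 (zero — the frame passes the CRC check).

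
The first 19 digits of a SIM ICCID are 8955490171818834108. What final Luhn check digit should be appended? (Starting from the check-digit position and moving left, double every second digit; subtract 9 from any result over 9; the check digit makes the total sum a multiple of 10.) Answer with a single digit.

2

Partial digits right→left: 8 0 1 4 3 8 8 1 8 1 7 1 0 9 4 5 5 9 8
Double every second digit counting from the check-digit position (so the 1st, 3rd, 5th, ... of the partial from the right).
  doubled (with −9 where >9): 7 2 6 7 7 5 0 8 1 7 → sum 50
  kept as-is: 0 4 8 1 1 1 9 5 9 → sum 38
Total = 50 + 38 = 88.
Check digit = (10 − (88 mod 10)) mod 10 = 2.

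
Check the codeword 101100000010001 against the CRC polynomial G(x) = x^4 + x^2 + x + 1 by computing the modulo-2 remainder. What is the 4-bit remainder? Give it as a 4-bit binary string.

Modulo-2 division of 101100000010001 by 10111:
  pos 0: 10110 XOR 10111 = 00001
  pos 4: 10000 XOR 10111 = 00111
  pos 6: 11101 XOR 10111 = 01010
  pos 7: 10100 XOR 10111 = 00011
  pos 10: 11001 XOR 10111 = 01110
Remainder = 1110 (nonzero — an error is detected).

1110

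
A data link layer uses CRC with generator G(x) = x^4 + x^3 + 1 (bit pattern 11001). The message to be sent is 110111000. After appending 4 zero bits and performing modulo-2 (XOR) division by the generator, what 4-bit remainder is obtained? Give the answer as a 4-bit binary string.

0010

Append 4 zeros: 1101110000000. Divide by 11001 (XOR where the leading bit is 1):
  pos 0: 11011 XOR 11001 = 00010
  pos 3: 10100 XOR 11001 = 01101
  pos 4: 11010 XOR 11001 = 00011
  pos 7: 11000 XOR 11001 = 00001
Remainder (last 4 bits) = 0010. This is the CRC / FCS.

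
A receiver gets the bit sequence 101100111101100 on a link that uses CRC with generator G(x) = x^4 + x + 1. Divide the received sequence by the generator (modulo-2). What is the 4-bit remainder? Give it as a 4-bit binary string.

0000

Modulo-2 division of 101100111101100 by 10011:
  pos 0: 10110 XOR 10011 = 00101
  pos 2: 10101 XOR 10011 = 00110
  pos 4: 11011 XOR 10011 = 01000
  pos 5: 10001 XOR 10011 = 00010
  pos 8: 10011 XOR 10011 = 00000
Remainder = 0000 (zero — the frame passes the CRC check).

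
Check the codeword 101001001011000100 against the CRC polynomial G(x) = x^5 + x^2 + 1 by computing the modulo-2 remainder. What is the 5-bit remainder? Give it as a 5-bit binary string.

Modulo-2 division of 101001001011000100 by 100101:
  pos 0: 101001 XOR 100101 = 001100
  pos 2: 110000 XOR 100101 = 010101
  pos 3: 101011 XOR 100101 = 001110
  pos 5: 111001 XOR 100101 = 011100
  pos 6: 111001 XOR 100101 = 011100
  pos 7: 111000 XOR 100101 = 011101
  pos 8: 111010 XOR 100101 = 011111
  pos 9: 111110 XOR 100101 = 011011
  pos 10: 110111 XOR 100101 = 010010
  pos 11: 100100 XOR 100101 = 000001
Remainder = 00010 (nonzero — an error is detected).

00010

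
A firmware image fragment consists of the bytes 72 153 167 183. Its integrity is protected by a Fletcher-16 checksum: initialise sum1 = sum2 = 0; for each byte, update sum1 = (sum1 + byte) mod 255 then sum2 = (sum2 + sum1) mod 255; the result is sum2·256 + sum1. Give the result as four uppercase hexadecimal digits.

F441

Running sums (mod 255):
  after byte 0 (72): sum1=72, sum2=72
  after byte 1 (153): sum1=225, sum2=42
  after byte 2 (167): sum1=137, sum2=179
  after byte 3 (183): sum1=65, sum2=244
Checksum = sum2·256 + sum1 = 244·256 + 65 = 62529 = 0xF441.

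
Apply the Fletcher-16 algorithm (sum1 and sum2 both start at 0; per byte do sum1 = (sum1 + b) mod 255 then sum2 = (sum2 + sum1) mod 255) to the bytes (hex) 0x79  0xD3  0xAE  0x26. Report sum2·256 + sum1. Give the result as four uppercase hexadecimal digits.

Running sums (mod 255):
  after byte 0 (0x79): sum1=121, sum2=121
  after byte 1 (0xD3): sum1=77, sum2=198
  after byte 2 (0xAE): sum1=251, sum2=194
  after byte 3 (0x26): sum1=34, sum2=228
Checksum = sum2·256 + sum1 = 228·256 + 34 = 58402 = 0xE422.

E422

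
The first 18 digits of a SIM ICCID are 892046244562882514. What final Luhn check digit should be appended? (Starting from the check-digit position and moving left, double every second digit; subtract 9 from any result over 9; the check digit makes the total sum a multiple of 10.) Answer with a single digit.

2

Partial digits right→left: 4 1 5 2 8 8 2 6 5 4 4 2 6 4 0 2 9 8
Double every second digit counting from the check-digit position (so the 1st, 3rd, 5th, ... of the partial from the right).
  doubled (with −9 where >9): 8 1 7 4 1 8 3 0 9 → sum 41
  kept as-is: 1 2 8 6 4 2 4 2 8 → sum 37
Total = 41 + 37 = 78.
Check digit = (10 − (78 mod 10)) mod 10 = 2.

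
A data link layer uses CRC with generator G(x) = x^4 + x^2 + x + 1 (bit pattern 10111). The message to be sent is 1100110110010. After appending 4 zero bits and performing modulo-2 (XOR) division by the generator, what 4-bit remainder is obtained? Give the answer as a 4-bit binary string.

0111

Append 4 zeros: 11001101100100000. Divide by 10111 (XOR where the leading bit is 1):
  pos 0: 11001 XOR 10111 = 01110
  pos 1: 11101 XOR 10111 = 01010
  pos 2: 10100 XOR 10111 = 00011
  pos 5: 11110 XOR 10111 = 01001
  pos 6: 10010 XOR 10111 = 00101
  pos 8: 10110 XOR 10111 = 00001
  pos 12: 10000 XOR 10111 = 00111
Remainder (last 4 bits) = 0111. This is the CRC / FCS.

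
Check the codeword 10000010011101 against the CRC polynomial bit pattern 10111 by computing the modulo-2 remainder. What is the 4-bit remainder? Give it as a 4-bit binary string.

0000

Modulo-2 division of 10000010011101 by 10111:
  pos 0: 10000 XOR 10111 = 00111
  pos 2: 11101 XOR 10111 = 01010
  pos 3: 10100 XOR 10111 = 00011
  pos 6: 11011 XOR 10111 = 01100
  pos 7: 11001 XOR 10111 = 01110
  pos 8: 11100 XOR 10111 = 01011
  pos 9: 10111 XOR 10111 = 00000
Remainder = 0000 (zero — the frame passes the CRC check).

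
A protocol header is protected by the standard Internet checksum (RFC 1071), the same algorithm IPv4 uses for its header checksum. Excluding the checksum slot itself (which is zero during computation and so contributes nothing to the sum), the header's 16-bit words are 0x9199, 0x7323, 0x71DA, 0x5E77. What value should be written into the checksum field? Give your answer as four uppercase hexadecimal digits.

One's-complement addition (fold any carry out of bit 15 back into bit 0):
  0x9199 + 0x7323 = 0x104BC → wrap carry → 0x04BD
  0x04BD + 0x71DA = 0x07697
  0x7697 + 0x5E77 = 0x0D50E
One's-complement sum = 0xD50E.
Checksum = ~0xD50E & 0xFFFF = 0x2AF1.

2AF1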